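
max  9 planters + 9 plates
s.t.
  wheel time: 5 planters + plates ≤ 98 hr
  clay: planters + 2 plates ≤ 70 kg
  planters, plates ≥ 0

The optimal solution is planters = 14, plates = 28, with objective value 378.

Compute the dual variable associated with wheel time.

1

Check each constraint at x*: wheel time 98/98 (tight); clay 70/70 (tight).
The binding rows give the dual system: 5·y_wheel time + 1·y_clay = 9 and 1·y_wheel time + 2·y_clay = 9.
This yields shadow prices y_wheel time = 1, y_clay = 4.
Shadow price of wheel time = 1.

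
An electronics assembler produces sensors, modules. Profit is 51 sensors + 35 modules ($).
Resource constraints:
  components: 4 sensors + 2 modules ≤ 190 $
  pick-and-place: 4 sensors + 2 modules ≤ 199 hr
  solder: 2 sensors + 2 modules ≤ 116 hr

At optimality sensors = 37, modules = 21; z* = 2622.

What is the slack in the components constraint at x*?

components used = 4·37 + 2·21 = 190; slack = 190 − 190 = 0.

0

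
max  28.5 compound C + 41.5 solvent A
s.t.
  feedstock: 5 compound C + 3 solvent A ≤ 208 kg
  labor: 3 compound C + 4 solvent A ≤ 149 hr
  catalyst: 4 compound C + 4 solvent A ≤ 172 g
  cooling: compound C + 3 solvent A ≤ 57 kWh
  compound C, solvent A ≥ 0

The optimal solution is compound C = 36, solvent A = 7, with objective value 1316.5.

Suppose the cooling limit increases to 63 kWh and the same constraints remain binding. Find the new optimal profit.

1355.5

Binding: catalyst and cooling. Non-binding: feedstock (7 unused), labor (13 unused).
Slack constraints have shadow price 0 (complementary slackness).
From A_Bᵀ y = c: 4·y_catalyst + 1·y_cooling = 28.5; 4·y_catalyst + 3·y_cooling = 41.5.
Solving: y_catalyst = 5.5, y_cooling = 6.5.
Δz = y_cooling·Δb = 6.5 × (6) = 39, so new z* = 1316.5 + 39 = 1355.5.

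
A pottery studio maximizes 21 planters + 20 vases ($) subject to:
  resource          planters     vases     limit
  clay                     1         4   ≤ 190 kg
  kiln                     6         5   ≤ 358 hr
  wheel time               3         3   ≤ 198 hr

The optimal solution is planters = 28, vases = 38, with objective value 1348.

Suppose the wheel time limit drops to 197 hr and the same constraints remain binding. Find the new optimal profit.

1343

Binding: kiln and wheel time. Non-binding: clay (10 unused).
By complementary slackness, y = 0 for the non-binding constraint.
The binding rows give the dual system: 6·y_kiln + 3·y_wheel time = 21 and 5·y_kiln + 3·y_wheel time = 20.
This yields shadow prices y_kiln = 1, y_wheel time = 5.
Δz = y_wheel time·Δb = 5 × (-1) = -5, so new z* = 1348 − 5 = 1343.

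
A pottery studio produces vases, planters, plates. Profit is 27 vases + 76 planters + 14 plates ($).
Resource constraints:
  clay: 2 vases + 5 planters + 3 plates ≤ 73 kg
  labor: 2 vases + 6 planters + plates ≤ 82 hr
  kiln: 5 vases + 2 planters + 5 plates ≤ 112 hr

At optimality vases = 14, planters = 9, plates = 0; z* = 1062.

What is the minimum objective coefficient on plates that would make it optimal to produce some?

23.5

At the optimum: clay uses 73 of 73 (binding); labor uses 82 of 82 (binding); kiln uses 88 of 112 (slack = 24).
Since kiln is not tight, its dual is 0.
The binding rows give the dual system: 2·y_clay + 2·y_labor = 27 and 5·y_clay + 6·y_labor = 76.
→ y_clay = 5 and y_labor = 8.5.
plates enters the basis when its profit ≥ yᵀa₃ = 5·3 + 8.5·1 = 23.5.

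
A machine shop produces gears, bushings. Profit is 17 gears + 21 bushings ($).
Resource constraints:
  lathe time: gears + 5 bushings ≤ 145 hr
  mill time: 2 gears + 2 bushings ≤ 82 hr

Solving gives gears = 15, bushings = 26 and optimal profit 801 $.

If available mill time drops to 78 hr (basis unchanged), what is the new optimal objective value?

769

At the optimum: lathe time uses 145 of 145 (binding); mill time uses 82 of 82 (binding).
The binding rows give the dual system: 1·y_lathe time + 2·y_mill time = 17 and 5·y_lathe time + 2·y_mill time = 21.
Solving: y_lathe time = 1, y_mill time = 8.
Δz = y_mill time·Δb = 8 × (-4) = -32, so new z* = 801 − 32 = 769.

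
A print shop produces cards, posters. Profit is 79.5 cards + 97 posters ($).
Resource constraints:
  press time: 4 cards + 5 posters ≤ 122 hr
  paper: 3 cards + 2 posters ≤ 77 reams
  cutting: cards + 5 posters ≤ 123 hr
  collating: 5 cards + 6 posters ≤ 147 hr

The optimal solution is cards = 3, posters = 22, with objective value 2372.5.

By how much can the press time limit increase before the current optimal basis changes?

Binding constraints: press time, collating. The basis is B = [[4,5],[5,6]] with det -1.
Per unit increase in press time, x* moves by d = (-6, 5).
The basis stays optimal until cards reaches 0; allowable increase = 0.5 hr.

0.5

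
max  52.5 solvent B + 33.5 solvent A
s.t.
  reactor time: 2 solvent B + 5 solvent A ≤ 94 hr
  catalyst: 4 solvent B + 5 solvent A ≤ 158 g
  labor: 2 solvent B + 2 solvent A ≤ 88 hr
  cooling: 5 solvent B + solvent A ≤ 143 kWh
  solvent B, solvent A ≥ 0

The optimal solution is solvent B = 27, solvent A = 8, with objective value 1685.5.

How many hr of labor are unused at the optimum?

18

labor used = 2·27 + 2·8 = 70; slack = 88 − 70 = 18.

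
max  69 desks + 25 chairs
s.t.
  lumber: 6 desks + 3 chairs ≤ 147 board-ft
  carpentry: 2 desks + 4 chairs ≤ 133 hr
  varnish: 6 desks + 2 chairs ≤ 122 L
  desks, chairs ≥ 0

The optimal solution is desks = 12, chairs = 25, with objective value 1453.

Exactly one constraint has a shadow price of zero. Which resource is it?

lumber: 147/147 (binding)
carpentry: 124/133 (slack 9)
varnish: 122/122 (binding)
By complementary slackness, a constraint with positive slack has shadow price 0 → carpentry.

carpentry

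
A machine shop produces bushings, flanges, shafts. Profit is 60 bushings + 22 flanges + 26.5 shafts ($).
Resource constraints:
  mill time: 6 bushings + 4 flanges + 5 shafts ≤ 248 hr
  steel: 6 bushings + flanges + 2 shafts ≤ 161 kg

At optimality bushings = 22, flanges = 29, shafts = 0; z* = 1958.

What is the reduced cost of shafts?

-5.5

Both mill time and steel are binding at x*.
Dual feasibility on the basic columns requires 6·y_mill time + 6·y_steel = 60, 4·y_mill time + 1·y_steel = 22.
This yields shadow prices y_mill time = 4, y_steel = 6.
Reduced cost of shafts: c₃ − yᵀa₃ = 26.5 − (4·5 + 6·2) = 26.5 − 32 = -5.5.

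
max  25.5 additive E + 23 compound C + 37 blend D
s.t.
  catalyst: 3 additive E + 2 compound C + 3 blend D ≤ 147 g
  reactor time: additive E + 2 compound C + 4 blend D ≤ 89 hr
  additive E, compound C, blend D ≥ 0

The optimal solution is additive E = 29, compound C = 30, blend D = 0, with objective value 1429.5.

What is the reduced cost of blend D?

Check each constraint at x*: catalyst 147/147 (tight); reactor time 89/89 (tight).
The binding rows give the dual system: 3·y_catalyst + 1·y_reactor time = 25.5 and 2·y_catalyst + 2·y_reactor time = 23.
Solving: y_catalyst = 7, y_reactor time = 4.5.
Reduced cost of blend D: c₃ − yᵀa₃ = 37 − (7·3 + 4.5·4) = 37 − 39 = -2.

-2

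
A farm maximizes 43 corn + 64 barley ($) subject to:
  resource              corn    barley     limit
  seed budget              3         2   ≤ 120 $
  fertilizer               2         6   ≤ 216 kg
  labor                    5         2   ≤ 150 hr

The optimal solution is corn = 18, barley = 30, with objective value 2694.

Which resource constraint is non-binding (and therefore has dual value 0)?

seed budget: 114/120 (slack 6)
fertilizer: 216/216 (binding)
labor: 150/150 (binding)
By complementary slackness, a constraint with positive slack has shadow price 0 → seed budget.

seed budget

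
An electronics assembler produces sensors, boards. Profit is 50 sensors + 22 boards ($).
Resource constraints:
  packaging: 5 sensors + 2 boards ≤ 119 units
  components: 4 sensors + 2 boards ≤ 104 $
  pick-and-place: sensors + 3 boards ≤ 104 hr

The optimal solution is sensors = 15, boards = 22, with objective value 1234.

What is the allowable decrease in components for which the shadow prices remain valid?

Binding constraints: packaging, components. The basis is B = [[5,2],[4,2]] with det 2.
Per unit decrease in components, x* moves by d = (1, -2.5).
The basis stays optimal until boards reaches 0; allowable decrease = 8.8 $.

8.8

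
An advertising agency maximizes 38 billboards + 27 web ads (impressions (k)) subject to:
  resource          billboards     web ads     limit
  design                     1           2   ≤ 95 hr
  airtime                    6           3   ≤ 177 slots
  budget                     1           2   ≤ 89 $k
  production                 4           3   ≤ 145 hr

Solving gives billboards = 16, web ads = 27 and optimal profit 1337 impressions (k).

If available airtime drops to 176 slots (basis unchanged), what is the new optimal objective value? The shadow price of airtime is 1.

1336

Δb = -1, so new z* = 1337 + (1)·(-1) = 1337 − 1 = 1336.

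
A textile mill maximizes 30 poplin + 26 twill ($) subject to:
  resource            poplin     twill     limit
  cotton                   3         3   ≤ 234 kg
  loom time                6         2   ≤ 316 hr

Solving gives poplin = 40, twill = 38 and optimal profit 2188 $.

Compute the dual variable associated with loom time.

1

Both cotton and loom time are binding at x*.
The binding rows give the dual system: 3·y_cotton + 6·y_loom time = 30 and 3·y_cotton + 2·y_loom time = 26.
→ y_cotton = 8 and y_loom time = 1.
Shadow price of loom time = 1.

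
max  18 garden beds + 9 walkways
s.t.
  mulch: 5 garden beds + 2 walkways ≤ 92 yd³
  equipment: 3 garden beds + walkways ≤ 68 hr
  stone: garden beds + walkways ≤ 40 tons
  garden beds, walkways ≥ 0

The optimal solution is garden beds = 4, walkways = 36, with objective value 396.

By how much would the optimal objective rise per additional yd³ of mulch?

At the optimum: mulch uses 92 of 92 (binding); equipment uses 48 of 68 (slack = 20); stone uses 40 of 40 (binding).
By complementary slackness, y = 0 for the non-binding constraint.
From A_Bᵀ y = c: 5·y_mulch + 1·y_stone = 18; 2·y_mulch + 1·y_stone = 9.
Solving: y_mulch = 3, y_stone = 3.
Shadow price of mulch = 3.

3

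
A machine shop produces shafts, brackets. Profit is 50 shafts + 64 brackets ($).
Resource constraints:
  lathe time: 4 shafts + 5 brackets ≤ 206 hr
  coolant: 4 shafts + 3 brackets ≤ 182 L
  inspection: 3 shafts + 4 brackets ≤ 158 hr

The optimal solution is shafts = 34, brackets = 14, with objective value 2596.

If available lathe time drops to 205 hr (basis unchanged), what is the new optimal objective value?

Check each constraint at x*: lathe time 206/206 (tight); coolant 178/182 (slack 4); inspection 158/158 (tight).
Slack constraints have shadow price 0 (complementary slackness).
Dual feasibility on the basic columns requires 4·y_lathe time + 3·y_inspection = 50, 5·y_lathe time + 4·y_inspection = 64.
→ y_lathe time = 8 and y_inspection = 6.
Δz = y_lathe time·Δb = 8 × (-1) = -8, so new z* = 2596 − 8 = 2588.

2588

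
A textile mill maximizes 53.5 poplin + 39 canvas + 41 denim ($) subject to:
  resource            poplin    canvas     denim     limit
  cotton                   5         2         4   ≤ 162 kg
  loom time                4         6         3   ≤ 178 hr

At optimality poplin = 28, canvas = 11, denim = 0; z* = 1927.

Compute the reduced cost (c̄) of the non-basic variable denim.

At the optimum: cotton uses 162 of 162 (binding); loom time uses 178 of 178 (binding).
From A_Bᵀ y = c: 5·y_cotton + 4·y_loom time = 53.5; 2·y_cotton + 6·y_loom time = 39.
Solving: y_cotton = 7.5, y_loom time = 4.
Reduced cost of denim: c₃ − yᵀa₃ = 41 − (7.5·4 + 4·3) = 41 − 42 = -1.

-1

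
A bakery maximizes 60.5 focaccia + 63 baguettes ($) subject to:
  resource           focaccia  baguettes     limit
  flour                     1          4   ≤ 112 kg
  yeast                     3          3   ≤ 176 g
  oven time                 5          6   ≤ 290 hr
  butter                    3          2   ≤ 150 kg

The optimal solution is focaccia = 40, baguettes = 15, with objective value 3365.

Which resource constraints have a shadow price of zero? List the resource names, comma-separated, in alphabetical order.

flour, yeast

flour: 100/112 (slack 12)
yeast: 165/176 (slack 11)
oven time: 290/290 (binding)
butter: 150/150 (binding)
By complementary slackness, a constraint with positive slack has shadow price 0 → flour, yeast.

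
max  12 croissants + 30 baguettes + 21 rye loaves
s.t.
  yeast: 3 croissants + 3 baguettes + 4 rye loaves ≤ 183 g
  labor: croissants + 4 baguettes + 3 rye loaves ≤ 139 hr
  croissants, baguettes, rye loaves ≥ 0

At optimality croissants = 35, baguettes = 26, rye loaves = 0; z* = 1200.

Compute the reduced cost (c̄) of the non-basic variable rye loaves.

-5

Both yeast and labor are binding at x*.
The binding rows give the dual system: 3·y_yeast + 1·y_labor = 12 and 3·y_yeast + 4·y_labor = 30.
→ y_yeast = 2 and y_labor = 6.
Reduced cost of rye loaves: c₃ − yᵀa₃ = 21 − (2·4 + 6·3) = 21 − 26 = -5.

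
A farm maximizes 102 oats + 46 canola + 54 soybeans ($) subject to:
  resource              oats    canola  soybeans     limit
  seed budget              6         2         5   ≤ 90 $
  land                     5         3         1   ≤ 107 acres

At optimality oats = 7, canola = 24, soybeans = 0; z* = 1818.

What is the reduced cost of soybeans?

Check each constraint at x*: seed budget 90/90 (tight); land 107/107 (tight).
Dual feasibility on the basic columns requires 6·y_seed budget + 5·y_land = 102, 2·y_seed budget + 3·y_land = 46.
This yields shadow prices y_seed budget = 9.5, y_land = 9.
Reduced cost of soybeans: c₃ − yᵀa₃ = 54 − (9.5·5 + 9·1) = 54 − 56.5 = -2.5.

-2.5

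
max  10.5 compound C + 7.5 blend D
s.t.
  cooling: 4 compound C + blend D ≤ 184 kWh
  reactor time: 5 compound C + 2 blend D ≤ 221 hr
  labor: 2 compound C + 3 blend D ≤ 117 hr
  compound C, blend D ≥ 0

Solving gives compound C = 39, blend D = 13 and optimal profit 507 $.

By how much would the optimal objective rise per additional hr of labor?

Binding: reactor time and labor. Non-binding: cooling (15 unused).
By complementary slackness, y = 0 for the non-binding constraint.
From A_Bᵀ y = c: 5·y_reactor time + 2·y_labor = 10.5; 2·y_reactor time + 3·y_labor = 7.5.
Solving: y_reactor time = 1.5, y_labor = 1.5.
Shadow price of labor = 1.5.

1.5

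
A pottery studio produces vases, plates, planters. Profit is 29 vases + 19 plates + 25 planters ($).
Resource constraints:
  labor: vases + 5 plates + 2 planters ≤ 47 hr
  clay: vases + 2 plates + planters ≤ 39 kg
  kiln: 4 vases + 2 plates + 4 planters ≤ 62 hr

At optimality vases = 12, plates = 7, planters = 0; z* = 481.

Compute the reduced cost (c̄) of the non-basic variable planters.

At the optimum: labor uses 47 of 47 (binding); clay uses 26 of 39 (slack = 13); kiln uses 62 of 62 (binding).
Slack constraints have shadow price 0 (complementary slackness).
From A_Bᵀ y = c: 1·y_labor + 4·y_kiln = 29; 5·y_labor + 2·y_kiln = 19.
→ y_labor = 1 and y_kiln = 7.
Reduced cost of planters: c₃ − yᵀa₃ = 25 − (1·2 + 7·4) = 25 − 30 = -5.

-5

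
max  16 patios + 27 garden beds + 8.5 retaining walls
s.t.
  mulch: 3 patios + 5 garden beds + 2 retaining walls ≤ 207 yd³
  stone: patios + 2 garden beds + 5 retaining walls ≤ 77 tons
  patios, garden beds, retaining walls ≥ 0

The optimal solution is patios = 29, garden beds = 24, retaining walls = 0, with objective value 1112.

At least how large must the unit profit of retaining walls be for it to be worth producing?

15

At the optimum: mulch uses 207 of 207 (binding); stone uses 77 of 77 (binding).
Dual feasibility on the basic columns requires 3·y_mulch + 1·y_stone = 16, 5·y_mulch + 2·y_stone = 27.
→ y_mulch = 5 and y_stone = 1.
retaining walls enters the basis when its profit ≥ yᵀa₃ = 5·2 + 1·5 = 15.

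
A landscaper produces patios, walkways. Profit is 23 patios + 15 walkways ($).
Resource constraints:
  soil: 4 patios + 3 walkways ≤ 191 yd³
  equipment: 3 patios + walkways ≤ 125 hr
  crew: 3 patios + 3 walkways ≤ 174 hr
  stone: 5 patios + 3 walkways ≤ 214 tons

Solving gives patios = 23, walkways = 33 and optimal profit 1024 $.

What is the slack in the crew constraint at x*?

crew used = 3·23 + 3·33 = 168; slack = 174 − 168 = 6.

6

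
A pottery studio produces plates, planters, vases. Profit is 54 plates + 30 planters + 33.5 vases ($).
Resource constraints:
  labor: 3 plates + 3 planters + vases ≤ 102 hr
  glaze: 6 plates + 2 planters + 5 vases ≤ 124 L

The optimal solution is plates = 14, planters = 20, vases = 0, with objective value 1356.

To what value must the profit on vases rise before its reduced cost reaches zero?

36

At the optimum: labor uses 102 of 102 (binding); glaze uses 124 of 124 (binding).
From A_Bᵀ y = c: 3·y_labor + 6·y_glaze = 54; 3·y_labor + 2·y_glaze = 30.
This yields shadow prices y_labor = 6, y_glaze = 6.
vases enters the basis when its profit ≥ yᵀa₃ = 6·1 + 6·5 = 36.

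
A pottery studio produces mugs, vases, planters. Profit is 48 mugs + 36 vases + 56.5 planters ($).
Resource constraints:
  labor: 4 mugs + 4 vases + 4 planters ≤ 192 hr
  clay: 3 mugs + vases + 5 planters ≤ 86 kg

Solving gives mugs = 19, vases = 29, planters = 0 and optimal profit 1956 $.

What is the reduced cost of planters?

-3.5

Both labor and clay are binding at x*.
Dual feasibility on the basic columns requires 4·y_labor + 3·y_clay = 48, 4·y_labor + 1·y_clay = 36.
This yields shadow prices y_labor = 7.5, y_clay = 6.
Reduced cost of planters: c₃ − yᵀa₃ = 56.5 − (7.5·4 + 6·5) = 56.5 − 60 = -3.5.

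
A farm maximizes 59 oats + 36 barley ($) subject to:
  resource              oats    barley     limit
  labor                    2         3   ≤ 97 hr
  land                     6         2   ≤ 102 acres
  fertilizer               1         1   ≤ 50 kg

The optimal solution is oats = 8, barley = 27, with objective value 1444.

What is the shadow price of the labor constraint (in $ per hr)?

Binding: labor and land. Non-binding: fertilizer (15 unused).
Slack constraints have shadow price 0 (complementary slackness).
Dual feasibility on the basic columns requires 2·y_labor + 6·y_land = 59, 3·y_labor + 2·y_land = 36.
→ y_labor = 7 and y_land = 7.5.
Shadow price of labor = 7.

7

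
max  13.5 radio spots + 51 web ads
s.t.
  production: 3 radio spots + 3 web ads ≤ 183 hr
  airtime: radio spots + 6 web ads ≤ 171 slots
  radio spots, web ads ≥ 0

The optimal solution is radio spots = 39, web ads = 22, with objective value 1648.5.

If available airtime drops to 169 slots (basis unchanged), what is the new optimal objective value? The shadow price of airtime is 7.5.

Δb = -2, so new z* = 1648.5 + (7.5)·(-2) = 1648.5 − 15 = 1633.5.

1633.5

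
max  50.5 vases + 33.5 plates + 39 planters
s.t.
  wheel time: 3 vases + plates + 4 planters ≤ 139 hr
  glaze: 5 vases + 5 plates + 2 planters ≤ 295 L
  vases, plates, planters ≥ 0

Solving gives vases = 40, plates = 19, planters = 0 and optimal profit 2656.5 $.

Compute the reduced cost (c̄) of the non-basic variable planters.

At the optimum: wheel time uses 139 of 139 (binding); glaze uses 295 of 295 (binding).
Dual feasibility on the basic columns requires 3·y_wheel time + 5·y_glaze = 50.5, 1·y_wheel time + 5·y_glaze = 33.5.
→ y_wheel time = 8.5 and y_glaze = 5.
Reduced cost of planters: c₃ − yᵀa₃ = 39 − (8.5·4 + 5·2) = 39 − 44 = -5.

-5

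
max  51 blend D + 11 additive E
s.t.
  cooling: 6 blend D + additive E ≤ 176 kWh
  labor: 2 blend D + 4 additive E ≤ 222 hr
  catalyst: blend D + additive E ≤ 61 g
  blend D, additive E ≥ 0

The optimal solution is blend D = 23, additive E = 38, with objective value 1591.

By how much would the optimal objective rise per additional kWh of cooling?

8

At the optimum: cooling uses 176 of 176 (binding); labor uses 198 of 222 (slack = 24); catalyst uses 61 of 61 (binding).
Since labor is not tight, its dual is 0.
From A_Bᵀ y = c: 6·y_cooling + 1·y_catalyst = 51; 1·y_cooling + 1·y_catalyst = 11.
→ y_cooling = 8 and y_catalyst = 3.
Shadow price of cooling = 8.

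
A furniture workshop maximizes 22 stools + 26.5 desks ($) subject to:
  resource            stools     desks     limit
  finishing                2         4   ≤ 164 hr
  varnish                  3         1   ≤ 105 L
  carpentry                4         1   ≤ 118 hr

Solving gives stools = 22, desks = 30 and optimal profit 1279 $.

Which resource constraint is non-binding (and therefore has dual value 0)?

varnish

finishing: 164/164 (binding)
varnish: 96/105 (slack 9)
carpentry: 118/118 (binding)
By complementary slackness, a constraint with positive slack has shadow price 0 → varnish.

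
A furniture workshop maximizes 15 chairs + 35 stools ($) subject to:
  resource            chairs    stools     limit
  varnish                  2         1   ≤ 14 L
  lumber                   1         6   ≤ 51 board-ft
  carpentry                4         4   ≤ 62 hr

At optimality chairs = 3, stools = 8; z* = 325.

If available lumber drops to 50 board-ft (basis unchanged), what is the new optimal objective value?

320

At the optimum: varnish uses 14 of 14 (binding); lumber uses 51 of 51 (binding); carpentry uses 44 of 62 (slack = 18).
By complementary slackness, y = 0 for the non-binding constraint.
The binding rows give the dual system: 2·y_varnish + 1·y_lumber = 15 and 1·y_varnish + 6·y_lumber = 35.
Solving: y_varnish = 5, y_lumber = 5.
Δz = y_lumber·Δb = 5 × (-1) = -5, so new z* = 325 − 5 = 320.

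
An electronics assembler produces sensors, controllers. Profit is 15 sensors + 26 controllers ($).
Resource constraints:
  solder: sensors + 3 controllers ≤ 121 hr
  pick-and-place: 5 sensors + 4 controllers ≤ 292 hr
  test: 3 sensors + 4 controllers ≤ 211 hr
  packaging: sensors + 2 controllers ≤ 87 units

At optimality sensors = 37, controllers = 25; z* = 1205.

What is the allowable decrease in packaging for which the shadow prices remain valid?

Binding constraints: test, packaging. The basis is B = [[3,4],[1,2]] with det 2.
Per unit decrease in packaging, x* moves by d = (2, -1.5).
The basis stays optimal until pick-and-place becomes binding; allowable decrease = 1.75 units.

1.75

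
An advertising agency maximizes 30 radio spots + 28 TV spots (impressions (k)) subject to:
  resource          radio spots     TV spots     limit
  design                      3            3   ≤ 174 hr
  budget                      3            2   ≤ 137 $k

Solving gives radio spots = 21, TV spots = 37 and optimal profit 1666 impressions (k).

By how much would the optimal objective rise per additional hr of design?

8

Both design and budget are binding at x*.
The binding rows give the dual system: 3·y_design + 3·y_budget = 30 and 3·y_design + 2·y_budget = 28.
This yields shadow prices y_design = 8, y_budget = 2.
Shadow price of design = 8.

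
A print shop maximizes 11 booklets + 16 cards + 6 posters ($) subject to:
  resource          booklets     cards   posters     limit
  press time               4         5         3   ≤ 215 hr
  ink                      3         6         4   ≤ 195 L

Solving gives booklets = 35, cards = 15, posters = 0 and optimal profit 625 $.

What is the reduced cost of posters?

Check each constraint at x*: press time 215/215 (tight); ink 195/195 (tight).
Dual feasibility on the basic columns requires 4·y_press time + 3·y_ink = 11, 5·y_press time + 6·y_ink = 16.
This yields shadow prices y_press time = 2, y_ink = 1.
Reduced cost of posters: c₃ − yᵀa₃ = 6 − (2·3 + 1·4) = 6 − 10 = -4.

-4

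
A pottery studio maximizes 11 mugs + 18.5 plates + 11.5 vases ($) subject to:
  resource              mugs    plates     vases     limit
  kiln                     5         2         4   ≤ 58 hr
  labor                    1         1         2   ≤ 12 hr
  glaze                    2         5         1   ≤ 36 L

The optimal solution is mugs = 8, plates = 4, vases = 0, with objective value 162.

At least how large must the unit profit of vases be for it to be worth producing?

Binding: labor and glaze. Non-binding: kiln (10 unused).
Since kiln is not tight, its dual is 0.
Dual feasibility on the basic columns requires 1·y_labor + 2·y_glaze = 11, 1·y_labor + 5·y_glaze = 18.5.
This yields shadow prices y_labor = 6, y_glaze = 2.5.
vases enters the basis when its profit ≥ yᵀa₃ = 6·2 + 2.5·1 = 14.5.

14.5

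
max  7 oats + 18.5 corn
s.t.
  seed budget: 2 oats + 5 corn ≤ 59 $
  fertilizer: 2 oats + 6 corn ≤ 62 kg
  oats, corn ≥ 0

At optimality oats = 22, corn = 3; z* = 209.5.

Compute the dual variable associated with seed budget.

Check each constraint at x*: seed budget 59/59 (tight); fertilizer 62/62 (tight).
Dual feasibility on the basic columns requires 2·y_seed budget + 2·y_fertilizer = 7, 5·y_seed budget + 6·y_fertilizer = 18.5.
Solving: y_seed budget = 2.5, y_fertilizer = 1.
Shadow price of seed budget = 2.5.

2.5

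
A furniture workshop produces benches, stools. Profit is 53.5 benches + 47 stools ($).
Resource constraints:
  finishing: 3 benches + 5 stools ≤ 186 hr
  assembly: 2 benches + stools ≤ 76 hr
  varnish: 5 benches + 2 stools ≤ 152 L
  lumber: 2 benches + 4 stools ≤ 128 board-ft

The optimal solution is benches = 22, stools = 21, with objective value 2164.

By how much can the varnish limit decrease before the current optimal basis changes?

88

Binding constraints: varnish, lumber. The basis is B = [[5,2],[2,4]] with det 16.
Per unit decrease in varnish, x* moves by d = (-0.25, 0.125).
The basis stays optimal until benches reaches 0; allowable decrease = 88 L.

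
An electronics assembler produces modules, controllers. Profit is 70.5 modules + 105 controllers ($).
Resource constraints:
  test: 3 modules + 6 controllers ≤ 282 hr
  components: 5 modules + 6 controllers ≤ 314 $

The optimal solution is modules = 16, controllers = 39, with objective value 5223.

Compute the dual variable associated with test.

At the optimum: test uses 282 of 282 (binding); components uses 314 of 314 (binding).
From A_Bᵀ y = c: 3·y_test + 5·y_components = 70.5; 6·y_test + 6·y_components = 105.
→ y_test = 8.5 and y_components = 9.
Shadow price of test = 8.5.

8.5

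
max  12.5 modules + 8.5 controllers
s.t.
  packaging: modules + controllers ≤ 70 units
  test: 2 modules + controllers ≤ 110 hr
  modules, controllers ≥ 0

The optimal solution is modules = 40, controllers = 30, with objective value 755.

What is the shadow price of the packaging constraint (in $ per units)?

Both packaging and test are binding at x*.
The binding rows give the dual system: 1·y_packaging + 2·y_test = 12.5 and 1·y_packaging + 1·y_test = 8.5.
This yields shadow prices y_packaging = 4.5, y_test = 4.
Shadow price of packaging = 4.5.

4.5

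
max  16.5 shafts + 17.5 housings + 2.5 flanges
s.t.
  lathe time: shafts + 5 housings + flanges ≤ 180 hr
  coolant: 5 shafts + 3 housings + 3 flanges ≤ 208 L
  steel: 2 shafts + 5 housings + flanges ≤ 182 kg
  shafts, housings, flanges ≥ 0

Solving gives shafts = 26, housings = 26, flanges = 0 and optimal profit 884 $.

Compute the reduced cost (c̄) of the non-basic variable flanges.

Binding: coolant and steel. Non-binding: lathe time (24 unused).
Slack constraints have shadow price 0 (complementary slackness).
Dual feasibility on the basic columns requires 5·y_coolant + 2·y_steel = 16.5, 3·y_coolant + 5·y_steel = 17.5.
→ y_coolant = 2.5 and y_steel = 2.
Reduced cost of flanges: c₃ − yᵀa₃ = 2.5 − (2.5·3 + 2·1) = 2.5 − 9.5 = -7.

-7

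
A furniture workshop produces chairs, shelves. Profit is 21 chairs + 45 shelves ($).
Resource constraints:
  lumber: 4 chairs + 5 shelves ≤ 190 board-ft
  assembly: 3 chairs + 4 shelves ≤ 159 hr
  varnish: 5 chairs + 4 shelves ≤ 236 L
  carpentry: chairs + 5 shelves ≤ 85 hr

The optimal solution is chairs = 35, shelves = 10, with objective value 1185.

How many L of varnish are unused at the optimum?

varnish used = 5·35 + 4·10 = 215; slack = 236 − 215 = 21.

21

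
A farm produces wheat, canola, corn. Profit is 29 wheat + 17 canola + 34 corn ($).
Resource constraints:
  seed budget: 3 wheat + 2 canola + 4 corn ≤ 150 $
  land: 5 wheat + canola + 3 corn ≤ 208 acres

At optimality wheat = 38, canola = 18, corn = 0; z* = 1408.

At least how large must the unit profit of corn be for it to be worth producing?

At the optimum: seed budget uses 150 of 150 (binding); land uses 208 of 208 (binding).
The binding rows give the dual system: 3·y_seed budget + 5·y_land = 29 and 2·y_seed budget + 1·y_land = 17.
This yields shadow prices y_seed budget = 8, y_land = 1.
corn enters the basis when its profit ≥ yᵀa₃ = 8·4 + 1·3 = 35.

35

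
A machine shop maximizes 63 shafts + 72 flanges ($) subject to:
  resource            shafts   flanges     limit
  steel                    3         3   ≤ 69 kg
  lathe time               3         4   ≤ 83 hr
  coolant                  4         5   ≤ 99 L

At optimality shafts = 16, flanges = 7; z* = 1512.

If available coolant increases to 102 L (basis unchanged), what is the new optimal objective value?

At the optimum: steel uses 69 of 69 (binding); lathe time uses 76 of 83 (slack = 7); coolant uses 99 of 99 (binding).
Slack constraints have shadow price 0 (complementary slackness).
From A_Bᵀ y = c: 3·y_steel + 4·y_coolant = 63; 3·y_steel + 5·y_coolant = 72.
Solving: y_steel = 9, y_coolant = 9.
Δz = y_coolant·Δb = 9 × (3) = 27, so new z* = 1512 + 27 = 1539.

1539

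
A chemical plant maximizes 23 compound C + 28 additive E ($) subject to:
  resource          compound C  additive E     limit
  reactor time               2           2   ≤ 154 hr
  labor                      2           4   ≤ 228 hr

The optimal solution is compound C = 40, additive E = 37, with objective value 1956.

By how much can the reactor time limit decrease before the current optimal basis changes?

40

Binding constraints: reactor time, labor. The basis is B = [[2,2],[2,4]] with det 4.
Per unit decrease in reactor time, x* moves by d = (-1, 0.5).
The basis stays optimal until compound C reaches 0; allowable decrease = 40 hr.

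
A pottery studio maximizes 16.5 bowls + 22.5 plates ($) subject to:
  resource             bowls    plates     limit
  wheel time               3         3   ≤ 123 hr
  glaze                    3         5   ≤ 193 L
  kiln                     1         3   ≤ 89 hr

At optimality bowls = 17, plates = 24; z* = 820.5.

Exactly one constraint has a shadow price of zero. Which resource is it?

glaze

wheel time: 123/123 (binding)
glaze: 171/193 (slack 22)
kiln: 89/89 (binding)
By complementary slackness, a constraint with positive slack has shadow price 0 → glaze.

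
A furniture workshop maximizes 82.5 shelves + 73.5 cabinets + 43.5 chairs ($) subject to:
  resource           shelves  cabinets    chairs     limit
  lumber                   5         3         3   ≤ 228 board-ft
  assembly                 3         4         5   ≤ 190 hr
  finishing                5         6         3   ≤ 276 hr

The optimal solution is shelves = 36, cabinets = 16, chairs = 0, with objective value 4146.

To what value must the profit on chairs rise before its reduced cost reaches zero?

49.5

At the optimum: lumber uses 228 of 228 (binding); assembly uses 172 of 190 (slack = 18); finishing uses 276 of 276 (binding).
Since assembly is not tight, its dual is 0.
From A_Bᵀ y = c: 5·y_lumber + 5·y_finishing = 82.5; 3·y_lumber + 6·y_finishing = 73.5.
→ y_lumber = 8.5 and y_finishing = 8.
chairs enters the basis when its profit ≥ yᵀa₃ = 8.5·3 + 8·3 = 49.5.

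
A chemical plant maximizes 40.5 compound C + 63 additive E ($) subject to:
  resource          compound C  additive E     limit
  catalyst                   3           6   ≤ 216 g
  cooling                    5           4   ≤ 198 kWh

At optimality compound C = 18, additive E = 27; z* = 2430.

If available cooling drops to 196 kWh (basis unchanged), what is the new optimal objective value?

2424

At the optimum: catalyst uses 216 of 216 (binding); cooling uses 198 of 198 (binding).
From A_Bᵀ y = c: 3·y_catalyst + 5·y_cooling = 40.5; 6·y_catalyst + 4·y_cooling = 63.
Solving: y_catalyst = 8.5, y_cooling = 3.
Δz = y_cooling·Δb = 3 × (-2) = -6, so new z* = 2430 − 6 = 2424.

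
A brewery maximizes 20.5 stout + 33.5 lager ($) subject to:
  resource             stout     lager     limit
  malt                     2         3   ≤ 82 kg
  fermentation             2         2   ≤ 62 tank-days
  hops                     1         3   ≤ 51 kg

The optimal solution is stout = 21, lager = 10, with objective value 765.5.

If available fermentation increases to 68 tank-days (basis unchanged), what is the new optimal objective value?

807.5

Check each constraint at x*: malt 72/82 (slack 10); fermentation 62/62 (tight); hops 51/51 (tight).
By complementary slackness, y = 0 for the non-binding constraint.
The binding rows give the dual system: 2·y_fermentation + 1·y_hops = 20.5 and 2·y_fermentation + 3·y_hops = 33.5.
This yields shadow prices y_fermentation = 7, y_hops = 6.5.
Δz = y_fermentation·Δb = 7 × (6) = 42, so new z* = 765.5 + 42 = 807.5.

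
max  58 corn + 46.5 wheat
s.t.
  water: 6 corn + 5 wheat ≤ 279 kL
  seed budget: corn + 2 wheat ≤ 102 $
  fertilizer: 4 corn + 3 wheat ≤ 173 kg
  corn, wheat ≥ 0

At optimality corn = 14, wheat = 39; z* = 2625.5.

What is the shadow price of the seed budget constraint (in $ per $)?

0

Check each constraint at x*: water 279/279 (tight); seed budget 92/102 (slack 10); fertilizer 173/173 (tight).
Since seed budget is not tight, its dual is 0.
Dual feasibility on the basic columns requires 6·y_water + 4·y_fertilizer = 58, 5·y_water + 3·y_fertilizer = 46.5.
This yields shadow prices y_water = 6, y_fertilizer = 5.5.
Shadow price of seed budget = 0.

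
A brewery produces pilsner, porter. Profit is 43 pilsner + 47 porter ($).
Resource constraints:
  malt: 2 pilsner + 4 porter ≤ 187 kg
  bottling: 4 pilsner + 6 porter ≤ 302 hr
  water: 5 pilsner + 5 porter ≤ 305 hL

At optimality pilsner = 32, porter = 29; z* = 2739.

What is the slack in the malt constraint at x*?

7

malt used = 2·32 + 4·29 = 180; slack = 187 − 180 = 7.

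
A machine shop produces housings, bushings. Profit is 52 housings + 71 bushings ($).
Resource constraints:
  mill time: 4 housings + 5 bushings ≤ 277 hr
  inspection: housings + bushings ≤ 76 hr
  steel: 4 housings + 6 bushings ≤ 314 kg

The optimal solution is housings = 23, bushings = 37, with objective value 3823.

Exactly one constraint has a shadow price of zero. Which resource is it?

mill time: 277/277 (binding)
inspection: 60/76 (slack 16)
steel: 314/314 (binding)
By complementary slackness, a constraint with positive slack has shadow price 0 → inspection.

inspection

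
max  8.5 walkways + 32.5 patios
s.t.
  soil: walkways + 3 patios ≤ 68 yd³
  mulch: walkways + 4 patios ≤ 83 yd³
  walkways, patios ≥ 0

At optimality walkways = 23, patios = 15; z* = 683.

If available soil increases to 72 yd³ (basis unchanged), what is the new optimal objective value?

689

At the optimum: soil uses 68 of 68 (binding); mulch uses 83 of 83 (binding).
From A_Bᵀ y = c: 1·y_soil + 1·y_mulch = 8.5; 3·y_soil + 4·y_mulch = 32.5.
→ y_soil = 1.5 and y_mulch = 7.
Δz = y_soil·Δb = 1.5 × (4) = 6, so new z* = 683 + 6 = 689.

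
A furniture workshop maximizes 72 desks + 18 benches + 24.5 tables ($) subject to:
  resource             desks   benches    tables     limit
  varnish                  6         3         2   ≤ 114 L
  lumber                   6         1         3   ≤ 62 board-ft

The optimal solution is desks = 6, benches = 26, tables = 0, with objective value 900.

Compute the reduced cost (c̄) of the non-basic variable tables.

Both varnish and lumber are binding at x*.
Dual feasibility on the basic columns requires 6·y_varnish + 6·y_lumber = 72, 3·y_varnish + 1·y_lumber = 18.
→ y_varnish = 3 and y_lumber = 9.
Reduced cost of tables: c₃ − yᵀa₃ = 24.5 − (3·2 + 9·3) = 24.5 − 33 = -8.5.

-8.5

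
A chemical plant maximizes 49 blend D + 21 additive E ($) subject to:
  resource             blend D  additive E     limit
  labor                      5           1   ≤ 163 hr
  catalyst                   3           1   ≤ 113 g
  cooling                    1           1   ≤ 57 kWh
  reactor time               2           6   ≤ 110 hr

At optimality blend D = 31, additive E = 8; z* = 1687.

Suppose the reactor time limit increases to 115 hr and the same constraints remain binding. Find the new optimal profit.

1697

At the optimum: labor uses 163 of 163 (binding); catalyst uses 101 of 113 (slack = 12); cooling uses 39 of 57 (slack = 18); reactor time uses 110 of 110 (binding).
Slack constraints have shadow price 0 (complementary slackness).
Dual feasibility on the basic columns requires 5·y_labor + 2·y_reactor time = 49, 1·y_labor + 6·y_reactor time = 21.
Solving: y_labor = 9, y_reactor time = 2.
Δz = y_reactor time·Δb = 2 × (5) = 10, so new z* = 1687 + 10 = 1697.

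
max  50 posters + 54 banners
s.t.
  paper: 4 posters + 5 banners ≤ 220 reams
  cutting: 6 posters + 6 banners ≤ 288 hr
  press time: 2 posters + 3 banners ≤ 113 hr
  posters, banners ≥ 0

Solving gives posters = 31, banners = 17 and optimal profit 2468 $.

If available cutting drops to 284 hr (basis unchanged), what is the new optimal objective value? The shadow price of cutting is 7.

2440

Δb = -4, so new z* = 2468 + (7)·(-4) = 2468 − 28 = 2440.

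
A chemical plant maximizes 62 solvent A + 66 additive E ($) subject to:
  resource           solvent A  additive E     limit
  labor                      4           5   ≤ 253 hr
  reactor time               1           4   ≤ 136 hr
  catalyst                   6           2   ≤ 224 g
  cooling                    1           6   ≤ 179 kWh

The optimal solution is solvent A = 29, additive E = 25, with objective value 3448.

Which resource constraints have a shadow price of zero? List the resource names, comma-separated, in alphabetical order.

labor: 241/253 (slack 12)
reactor time: 129/136 (slack 7)
catalyst: 224/224 (binding)
cooling: 179/179 (binding)
By complementary slackness, a constraint with positive slack has shadow price 0 → labor, reactor time.

labor, reactor time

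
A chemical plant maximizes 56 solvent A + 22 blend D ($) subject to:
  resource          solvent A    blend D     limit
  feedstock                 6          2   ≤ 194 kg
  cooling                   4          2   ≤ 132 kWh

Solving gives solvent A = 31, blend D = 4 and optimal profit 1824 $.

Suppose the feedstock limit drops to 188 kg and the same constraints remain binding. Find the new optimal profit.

Check each constraint at x*: feedstock 194/194 (tight); cooling 132/132 (tight).
The binding rows give the dual system: 6·y_feedstock + 4·y_cooling = 56 and 2·y_feedstock + 2·y_cooling = 22.
→ y_feedstock = 6 and y_cooling = 5.
Δz = y_feedstock·Δb = 6 × (-6) = -36, so new z* = 1824 − 36 = 1788.

1788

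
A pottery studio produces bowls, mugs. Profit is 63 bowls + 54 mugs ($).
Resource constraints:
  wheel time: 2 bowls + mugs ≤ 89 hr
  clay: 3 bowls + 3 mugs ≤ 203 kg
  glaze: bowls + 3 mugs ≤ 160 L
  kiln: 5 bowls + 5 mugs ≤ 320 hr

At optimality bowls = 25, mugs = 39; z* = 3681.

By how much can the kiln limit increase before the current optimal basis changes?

18

Binding constraints: wheel time, kiln. The basis is B = [[2,1],[5,5]] with det 5.
Per unit increase in kiln, x* moves by d = (-0.2, 0.4).
The basis stays optimal until glaze becomes binding; allowable increase = 18 hr.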